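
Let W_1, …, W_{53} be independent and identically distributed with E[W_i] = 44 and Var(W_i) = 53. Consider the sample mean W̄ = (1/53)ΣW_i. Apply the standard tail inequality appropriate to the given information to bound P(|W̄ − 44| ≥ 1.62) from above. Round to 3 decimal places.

With mean and variance of each term known, Chebyshev's inequality bounds the deviation of the sum (or sample mean).
Var(W̄) = Var(W_i)/n = 53/53 = 1.
Chebyshev: P(|W̄ − 44| ≥ 1.62) ≤ Var(W̄)/(1.62)² = 53/(53·1.62²) = 0.3810.

0.381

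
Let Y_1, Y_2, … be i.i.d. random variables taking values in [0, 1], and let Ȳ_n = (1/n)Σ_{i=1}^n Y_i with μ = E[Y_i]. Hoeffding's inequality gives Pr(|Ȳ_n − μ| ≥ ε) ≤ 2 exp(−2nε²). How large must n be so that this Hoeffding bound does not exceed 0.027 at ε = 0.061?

Require 2·exp(−2nε²) ≤ 0.027, i.e. 2nε² ≥ ln(2/0.027) = 4.305066.
So n ≥ 4.305066 / (2·0.061²) = 578.482.
The smallest integer n is 579.

579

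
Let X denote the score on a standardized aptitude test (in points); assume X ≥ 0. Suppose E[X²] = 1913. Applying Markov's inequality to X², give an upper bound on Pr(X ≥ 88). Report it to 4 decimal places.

0.2470

Since X ≥ 0, the event {X ≥ 88} is the same as {X² ≥ 7744}.
Markov's inequality applied to X² gives Pr(X² ≥ 7744) ≤ E[X²]/7744 = 1913/7744 = 0.2470.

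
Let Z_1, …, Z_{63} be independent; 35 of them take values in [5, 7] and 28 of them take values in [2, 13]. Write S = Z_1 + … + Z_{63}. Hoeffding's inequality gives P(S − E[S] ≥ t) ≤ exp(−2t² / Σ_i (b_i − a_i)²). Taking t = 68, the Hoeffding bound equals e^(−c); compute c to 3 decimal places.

2.621

Σ(b_i − a_i)² = 35·2² + 28·11² = 3528.
c = 2t² / 3528 = 2·68² / 3528 = 2.6213.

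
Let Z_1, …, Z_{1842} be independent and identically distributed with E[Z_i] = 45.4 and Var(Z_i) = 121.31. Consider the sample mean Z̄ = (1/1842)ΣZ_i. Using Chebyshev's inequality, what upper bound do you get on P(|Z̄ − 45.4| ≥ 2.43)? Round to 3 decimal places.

0.011

Var(Z̄) = Var(Z_i)/n = 121.31/1842 = 0.065858.
Chebyshev: P(|Z̄ − 45.4| ≥ 2.43) ≤ Var(Z̄)/(2.43)² = 121.31/(1842·2.43²) = 0.0112.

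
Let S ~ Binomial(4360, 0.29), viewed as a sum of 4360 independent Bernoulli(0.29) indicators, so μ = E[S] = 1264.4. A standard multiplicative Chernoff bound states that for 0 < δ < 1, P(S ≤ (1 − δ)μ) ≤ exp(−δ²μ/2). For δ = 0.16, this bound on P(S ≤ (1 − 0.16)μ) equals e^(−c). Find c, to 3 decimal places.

c = δ²μ/2 = 0.16²·1264.4/2 = 16.1843.

16.184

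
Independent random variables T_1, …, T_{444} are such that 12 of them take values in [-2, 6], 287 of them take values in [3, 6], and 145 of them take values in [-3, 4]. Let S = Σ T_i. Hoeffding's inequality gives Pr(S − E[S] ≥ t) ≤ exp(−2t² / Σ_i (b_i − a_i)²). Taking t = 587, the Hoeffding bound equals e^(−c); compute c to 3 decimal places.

Σ(b_i − a_i)² = 12·8² + 287·3² + 145·7² = 10456.
c = 2t² / 10456 = 2·587² / 10456 = 65.9084.

65.908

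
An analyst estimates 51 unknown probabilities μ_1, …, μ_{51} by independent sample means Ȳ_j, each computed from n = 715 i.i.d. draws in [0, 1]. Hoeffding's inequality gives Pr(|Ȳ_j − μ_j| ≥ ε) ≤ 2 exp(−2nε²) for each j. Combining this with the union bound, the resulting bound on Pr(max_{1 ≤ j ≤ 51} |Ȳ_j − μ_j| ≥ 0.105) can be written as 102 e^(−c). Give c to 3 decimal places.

Union bound over the 51 events: Pr(max_{1 ≤ j ≤ 51} |Ȳ_j − μ_j| ≥ 0.105) ≤ 51·2·exp(−2nε²) = 102 exp(−2·715·0.105²).
So c = 2·715·0.105² = 15.7658.

15.766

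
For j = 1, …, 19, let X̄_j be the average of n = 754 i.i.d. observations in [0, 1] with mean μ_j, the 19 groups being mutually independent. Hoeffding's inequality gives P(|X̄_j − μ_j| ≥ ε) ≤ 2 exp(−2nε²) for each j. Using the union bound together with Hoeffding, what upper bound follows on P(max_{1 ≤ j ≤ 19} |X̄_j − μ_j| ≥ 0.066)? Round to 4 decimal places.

Per-experiment Hoeffding bound: 2·exp(−2·754·0.066²) = 2·exp(−6.56885) = 0.0028068.
Union bound over 19 events: 19·0.0028068 = 0.05333.

0.0533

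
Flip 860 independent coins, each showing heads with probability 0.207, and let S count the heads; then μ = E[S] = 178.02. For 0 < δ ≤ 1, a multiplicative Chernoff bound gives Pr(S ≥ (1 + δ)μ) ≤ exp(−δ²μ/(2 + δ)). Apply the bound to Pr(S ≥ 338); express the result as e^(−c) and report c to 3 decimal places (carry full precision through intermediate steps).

49.598

Write 338 = (1 + δ)μ, so δ = 338/178.02 − 1 = 0.8986631…
Then the exponent is δ²μ/(2 + δ) = (338 − μ)² / (μ·(2 + δ)) = 49.598078.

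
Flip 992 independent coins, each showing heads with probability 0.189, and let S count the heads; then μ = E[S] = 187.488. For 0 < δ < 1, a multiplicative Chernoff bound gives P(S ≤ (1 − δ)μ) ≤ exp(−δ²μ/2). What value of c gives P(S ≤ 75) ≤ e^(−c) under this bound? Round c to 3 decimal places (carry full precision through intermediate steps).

33.745

Write 75 = (1 − δ)μ, so δ = 1 − 75/187.488 = 0.5999744…
Then the exponent is δ²μ/2 = (μ − 75)²/(2μ) = 33.744960.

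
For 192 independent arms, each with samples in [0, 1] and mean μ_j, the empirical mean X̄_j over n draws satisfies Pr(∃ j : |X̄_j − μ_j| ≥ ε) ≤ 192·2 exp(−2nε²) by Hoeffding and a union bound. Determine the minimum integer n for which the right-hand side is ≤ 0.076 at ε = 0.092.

504

Need 2·192·exp(−2nε²) ≤ 0.076, i.e. exp(−2nε²) ≤ 0.076/384.
So 2nε² ≥ ln(384/0.076) = 8.527664.
Hence n ≥ 8.527664/(2·0.092²) = 503.761.
The smallest integer n is 504.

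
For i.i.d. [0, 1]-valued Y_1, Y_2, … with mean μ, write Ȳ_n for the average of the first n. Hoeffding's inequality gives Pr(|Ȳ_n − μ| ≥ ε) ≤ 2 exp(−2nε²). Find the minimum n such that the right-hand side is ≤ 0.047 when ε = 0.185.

Require 2·exp(−2nε²) ≤ 0.047, i.e. 2nε² ≥ ln(2/0.047) = 3.750755.
So n ≥ 3.750755 / (2·0.185²) = 54.796.
The smallest integer n is 55.

55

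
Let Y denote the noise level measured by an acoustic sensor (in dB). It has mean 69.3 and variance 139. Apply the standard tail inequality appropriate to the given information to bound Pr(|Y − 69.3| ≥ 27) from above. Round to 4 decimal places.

0.1907

Mean and variance are known, so Chebyshev's inequality applies.
Chebyshev: Pr(|Y − μ| ≥ t) ≤ Var(Y)/t².
Bound = 139 / 729 = 0.1907.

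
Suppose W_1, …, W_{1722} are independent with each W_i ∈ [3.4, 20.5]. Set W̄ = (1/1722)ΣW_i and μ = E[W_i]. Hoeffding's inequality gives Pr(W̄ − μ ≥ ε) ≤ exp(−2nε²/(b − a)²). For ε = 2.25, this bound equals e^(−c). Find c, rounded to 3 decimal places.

c = 2nε²/(b − a)² = 2·1722·2.25² / 17.1² = 59.6260.

59.626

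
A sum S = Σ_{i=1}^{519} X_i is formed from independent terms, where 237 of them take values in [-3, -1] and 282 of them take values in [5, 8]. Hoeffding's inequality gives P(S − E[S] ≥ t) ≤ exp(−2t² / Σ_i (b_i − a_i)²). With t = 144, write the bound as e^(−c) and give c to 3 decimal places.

11.897

Σ(b_i − a_i)² = 237·2² + 282·3² = 3486.
c = 2t² / 3486 = 2·144² / 3486 = 11.8967.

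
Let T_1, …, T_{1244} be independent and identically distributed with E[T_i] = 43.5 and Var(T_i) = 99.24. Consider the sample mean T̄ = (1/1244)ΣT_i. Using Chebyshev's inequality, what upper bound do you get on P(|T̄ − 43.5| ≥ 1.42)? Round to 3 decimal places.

0.040

Var(T̄) = Var(T_i)/n = 99.24/1244 = 0.079775.
Chebyshev: P(|T̄ − 43.5| ≥ 1.42) ≤ Var(T̄)/(1.42)² = 99.24/(1244·1.42²) = 0.0396.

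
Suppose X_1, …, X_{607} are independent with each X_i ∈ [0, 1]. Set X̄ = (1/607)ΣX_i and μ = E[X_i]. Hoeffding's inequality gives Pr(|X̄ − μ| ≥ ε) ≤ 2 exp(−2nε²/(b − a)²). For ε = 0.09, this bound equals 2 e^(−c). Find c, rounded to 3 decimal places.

9.833

c = 2nε²/(b − a)² = 2·607·0.09² / 1² = 9.8334.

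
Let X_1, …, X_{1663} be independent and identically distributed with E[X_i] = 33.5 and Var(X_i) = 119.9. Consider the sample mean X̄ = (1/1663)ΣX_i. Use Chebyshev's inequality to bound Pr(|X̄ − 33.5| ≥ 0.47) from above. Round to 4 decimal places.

Var(X̄) = Var(X_i)/n = 119.9/1663 = 0.072099.
Chebyshev: Pr(|X̄ − 33.5| ≥ 0.47) ≤ Var(X̄)/(0.47)² = 119.9/(1663·0.47²) = 0.3264.

0.3264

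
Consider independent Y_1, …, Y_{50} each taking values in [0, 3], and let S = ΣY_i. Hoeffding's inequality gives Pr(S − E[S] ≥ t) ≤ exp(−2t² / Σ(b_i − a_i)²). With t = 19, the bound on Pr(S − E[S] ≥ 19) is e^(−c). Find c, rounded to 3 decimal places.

1.604

Σ(b_i − a_i)² = 50·(3)² = 450.
c = 2t²/450 = 2·19²/450 = 1.6044.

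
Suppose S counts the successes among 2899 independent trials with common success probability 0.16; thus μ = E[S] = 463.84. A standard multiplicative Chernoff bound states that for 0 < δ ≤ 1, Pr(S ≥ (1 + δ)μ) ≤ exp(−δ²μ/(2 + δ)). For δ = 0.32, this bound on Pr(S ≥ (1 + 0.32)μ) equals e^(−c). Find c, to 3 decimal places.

c = δ²μ/(2 + δ) = 0.32²·463.84/(2 + 0.32) = 20.4729.

20.473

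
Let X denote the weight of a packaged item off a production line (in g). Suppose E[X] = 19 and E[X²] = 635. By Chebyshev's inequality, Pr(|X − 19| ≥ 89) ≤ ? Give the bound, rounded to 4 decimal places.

0.0346

Var(X) = E[X²] − (E[X])² = 635 − 361 = 274.
Chebyshev's inequality: Pr(|X − μ| ≥ t) ≤ Var(X)/t² = 274/7921 = 0.0346.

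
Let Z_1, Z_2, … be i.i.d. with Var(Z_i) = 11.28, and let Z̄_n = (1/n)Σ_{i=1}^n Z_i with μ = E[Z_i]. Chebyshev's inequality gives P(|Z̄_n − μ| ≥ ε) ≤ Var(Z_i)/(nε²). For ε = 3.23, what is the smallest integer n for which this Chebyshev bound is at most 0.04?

28

Require 11.28/(n·3.23²) ≤ 0.04, i.e. n ≥ 11.28/(0.04·3.23²) = 27.030.
The smallest integer n is 28.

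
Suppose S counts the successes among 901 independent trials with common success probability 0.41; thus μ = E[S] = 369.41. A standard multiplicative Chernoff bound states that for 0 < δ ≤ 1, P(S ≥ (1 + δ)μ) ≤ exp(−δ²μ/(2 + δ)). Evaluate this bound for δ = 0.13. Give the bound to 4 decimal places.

0.0533

Exponent = δ²μ/(2 + δ) = 0.13²·369.41/2.13 = 2.9310.
Bound = exp(−2.9310) = 0.05334.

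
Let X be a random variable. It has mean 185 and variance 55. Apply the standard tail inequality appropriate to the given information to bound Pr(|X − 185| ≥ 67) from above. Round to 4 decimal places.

0.0123

Mean and variance are known, so Chebyshev's inequality applies.
Chebyshev: Pr(|X − μ| ≥ t) ≤ Var(X)/t².
Bound = 55 / 4489 = 0.0123.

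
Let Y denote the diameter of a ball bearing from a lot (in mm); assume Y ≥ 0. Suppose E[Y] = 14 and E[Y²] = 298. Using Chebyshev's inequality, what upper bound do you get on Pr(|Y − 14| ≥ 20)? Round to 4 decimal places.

0.2550

Var(Y) = E[Y²] − (E[Y])² = 298 − 196 = 102.
Chebyshev's inequality: Pr(|Y − μ| ≥ t) ≤ Var(Y)/t² = 102/400 = 0.2550.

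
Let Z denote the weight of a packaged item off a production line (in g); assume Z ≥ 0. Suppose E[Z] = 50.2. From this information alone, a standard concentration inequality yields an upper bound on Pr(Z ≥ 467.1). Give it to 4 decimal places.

Only the mean of a non-negative variable is known, so Markov's inequality is the applicable tail bound.
Markov's inequality: for a non-negative random variable, Pr(Z ≥ a) ≤ E[Z]/a.
Here E[Z] = 50.2 and a = 467.1, so the bound is 50.2/467.1 = 0.1075.

0.1075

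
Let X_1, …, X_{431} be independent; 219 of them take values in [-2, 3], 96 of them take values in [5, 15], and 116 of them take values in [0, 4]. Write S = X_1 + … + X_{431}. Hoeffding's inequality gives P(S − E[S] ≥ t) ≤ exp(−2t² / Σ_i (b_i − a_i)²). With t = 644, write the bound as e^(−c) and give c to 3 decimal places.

Σ(b_i − a_i)² = 219·5² + 96·10² + 116·4² = 16931.
c = 2t² / 16931 = 2·644² / 16931 = 48.9913.

48.991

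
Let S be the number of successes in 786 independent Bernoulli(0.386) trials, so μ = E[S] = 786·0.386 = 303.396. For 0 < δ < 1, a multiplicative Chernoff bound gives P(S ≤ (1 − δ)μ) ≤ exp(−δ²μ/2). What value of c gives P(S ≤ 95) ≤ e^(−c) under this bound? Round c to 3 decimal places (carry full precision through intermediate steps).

71.571

Write 95 = (1 − δ)μ, so δ = 1 − 95/303.396 = 0.6868779…
Then the exponent is δ²μ/2 = (μ − 95)²/(2μ) = 71.571301.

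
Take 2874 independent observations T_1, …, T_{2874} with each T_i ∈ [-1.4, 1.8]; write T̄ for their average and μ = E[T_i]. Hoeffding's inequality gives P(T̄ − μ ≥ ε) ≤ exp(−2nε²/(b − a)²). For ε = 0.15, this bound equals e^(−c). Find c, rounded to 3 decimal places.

c = 2nε²/(b − a)² = 2·2874·0.15² / 3.2² = 12.6299.

12.630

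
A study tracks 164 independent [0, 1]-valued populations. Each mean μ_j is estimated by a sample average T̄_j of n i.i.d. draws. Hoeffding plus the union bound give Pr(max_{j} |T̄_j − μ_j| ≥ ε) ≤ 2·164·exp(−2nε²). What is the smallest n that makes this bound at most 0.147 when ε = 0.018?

Need 2·164·exp(−2nε²) ≤ 0.147, i.e. exp(−2nε²) ≤ 0.147/328.
So 2nε² ≥ ln(328/0.147) = 7.710336.
Hence n ≥ 7.710336/(2·0.018²) = 11898.667.
The smallest integer n is 11899.

11899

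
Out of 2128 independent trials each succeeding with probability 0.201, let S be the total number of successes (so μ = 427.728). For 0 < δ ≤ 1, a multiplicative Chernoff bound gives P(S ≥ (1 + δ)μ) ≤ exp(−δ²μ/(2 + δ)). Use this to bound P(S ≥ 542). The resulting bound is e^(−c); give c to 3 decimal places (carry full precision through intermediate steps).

Write 542 = (1 + δ)μ, so δ = 542/427.728 − 1 = 0.2671604…
Then the exponent is δ²μ/(2 + δ) = (542 − μ)² / (μ·(2 + δ)) = 13.465724.

13.466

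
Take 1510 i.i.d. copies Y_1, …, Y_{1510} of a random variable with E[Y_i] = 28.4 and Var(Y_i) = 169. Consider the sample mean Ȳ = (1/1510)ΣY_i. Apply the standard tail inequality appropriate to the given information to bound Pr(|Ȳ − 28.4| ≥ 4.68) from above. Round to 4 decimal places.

With mean and variance of each term known, Chebyshev's inequality bounds the deviation of the sum (or sample mean).
Var(Ȳ) = Var(Y_i)/n = 169/1510 = 0.11192.
Chebyshev: Pr(|Ȳ − 28.4| ≥ 4.68) ≤ Var(Ȳ)/(4.68)² = 169/(1510·4.68²) = 0.0051.

0.0051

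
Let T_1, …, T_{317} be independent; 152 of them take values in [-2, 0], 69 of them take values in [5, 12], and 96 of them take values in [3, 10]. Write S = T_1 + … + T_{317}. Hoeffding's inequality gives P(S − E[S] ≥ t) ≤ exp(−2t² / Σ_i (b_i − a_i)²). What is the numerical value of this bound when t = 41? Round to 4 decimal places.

Σ(b_i − a_i)² = 152·2² + 69·7² + 96·7² = 8693.
Exponent = 2·41² / 8693 = 0.38675.
Bound = exp(−0.38675) = 0.67926.

0.6793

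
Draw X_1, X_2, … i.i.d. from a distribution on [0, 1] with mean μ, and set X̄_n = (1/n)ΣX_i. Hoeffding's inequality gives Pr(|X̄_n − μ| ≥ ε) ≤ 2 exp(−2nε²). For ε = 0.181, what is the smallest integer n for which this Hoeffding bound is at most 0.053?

Require 2·exp(−2nε²) ≤ 0.053, i.e. 2nε² ≥ ln(2/0.053) = 3.630611.
So n ≥ 3.630611 / (2·0.181²) = 55.411.
The smallest integer n is 56.

56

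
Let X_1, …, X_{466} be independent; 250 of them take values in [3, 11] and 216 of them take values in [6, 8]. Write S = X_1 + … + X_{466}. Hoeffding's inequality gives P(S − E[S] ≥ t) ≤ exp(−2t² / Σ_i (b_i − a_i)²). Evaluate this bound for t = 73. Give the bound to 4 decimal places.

Σ(b_i − a_i)² = 250·8² + 216·2² = 16864.
Exponent = 2·73² / 16864 = 0.63200.
Bound = exp(−0.63200) = 0.53153.

0.5315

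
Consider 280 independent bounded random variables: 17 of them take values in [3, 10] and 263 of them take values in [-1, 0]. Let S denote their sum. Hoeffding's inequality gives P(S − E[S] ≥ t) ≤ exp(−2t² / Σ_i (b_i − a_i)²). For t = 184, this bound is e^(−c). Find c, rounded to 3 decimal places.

61.781

Σ(b_i − a_i)² = 17·7² + 263·1² = 1096.
c = 2t² / 1096 = 2·184² / 1096 = 61.7810.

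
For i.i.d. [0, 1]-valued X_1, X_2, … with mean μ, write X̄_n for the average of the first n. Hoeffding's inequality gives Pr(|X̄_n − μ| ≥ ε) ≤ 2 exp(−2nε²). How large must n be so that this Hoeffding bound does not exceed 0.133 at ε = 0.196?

Require 2·exp(−2nε²) ≤ 0.133, i.e. 2nε² ≥ ln(2/0.133) = 2.710553.
So n ≥ 2.710553 / (2·0.196²) = 35.279.
The smallest integer n is 36.

36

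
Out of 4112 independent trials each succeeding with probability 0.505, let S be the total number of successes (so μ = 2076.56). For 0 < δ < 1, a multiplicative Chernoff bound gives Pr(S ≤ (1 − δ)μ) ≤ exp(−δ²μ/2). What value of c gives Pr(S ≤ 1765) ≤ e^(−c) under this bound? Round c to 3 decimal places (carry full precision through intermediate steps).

23.373

Write 1765 = (1 − δ)μ, so δ = 1 − 1765/2076.56 = 0.1500366…
Then the exponent is δ²μ/2 = (μ − 1765)²/(2μ) = 23.372701.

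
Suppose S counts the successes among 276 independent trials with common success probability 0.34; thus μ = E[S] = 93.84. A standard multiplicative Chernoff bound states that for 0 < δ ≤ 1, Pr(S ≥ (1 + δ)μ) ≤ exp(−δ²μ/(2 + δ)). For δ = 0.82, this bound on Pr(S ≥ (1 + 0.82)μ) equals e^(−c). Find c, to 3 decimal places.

c = δ²μ/(2 + δ) = 0.82²·93.84/(2 + 0.82) = 22.3752.

22.375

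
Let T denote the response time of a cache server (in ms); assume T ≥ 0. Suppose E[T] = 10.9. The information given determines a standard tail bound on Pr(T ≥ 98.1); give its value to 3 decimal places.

Only the mean of a non-negative variable is known, so Markov's inequality is the applicable tail bound.
Markov's inequality: for a non-negative random variable, Pr(T ≥ a) ≤ E[T]/a.
Here E[T] = 10.9 and a = 98.1, so the bound is 10.9/98.1 = 0.1111.

0.111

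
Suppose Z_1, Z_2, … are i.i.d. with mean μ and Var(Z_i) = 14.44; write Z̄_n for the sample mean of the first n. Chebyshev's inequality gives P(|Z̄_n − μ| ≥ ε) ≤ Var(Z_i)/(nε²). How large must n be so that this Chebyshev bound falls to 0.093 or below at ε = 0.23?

2936

Require 14.44/(n·0.23²) ≤ 0.093, i.e. n ≥ 14.44/(0.093·0.23²) = 2935.138.
The smallest integer n is 2936.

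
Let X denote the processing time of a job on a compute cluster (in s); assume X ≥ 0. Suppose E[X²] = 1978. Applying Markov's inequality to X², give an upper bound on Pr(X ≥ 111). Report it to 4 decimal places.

Since X ≥ 0, the event {X ≥ 111} is the same as {X² ≥ 12321}.
Markov's inequality applied to X² gives Pr(X² ≥ 12321) ≤ E[X²]/12321 = 1978/12321 = 0.1605.

0.1605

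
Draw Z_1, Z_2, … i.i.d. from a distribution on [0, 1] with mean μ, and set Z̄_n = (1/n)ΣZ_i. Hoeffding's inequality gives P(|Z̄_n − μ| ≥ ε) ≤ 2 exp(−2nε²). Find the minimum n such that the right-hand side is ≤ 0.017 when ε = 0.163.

90

Require 2·exp(−2nε²) ≤ 0.017, i.e. 2nε² ≥ ln(2/0.017) = 4.767689.
So n ≥ 4.767689 / (2·0.163²) = 89.723.
The smallest integer n is 90.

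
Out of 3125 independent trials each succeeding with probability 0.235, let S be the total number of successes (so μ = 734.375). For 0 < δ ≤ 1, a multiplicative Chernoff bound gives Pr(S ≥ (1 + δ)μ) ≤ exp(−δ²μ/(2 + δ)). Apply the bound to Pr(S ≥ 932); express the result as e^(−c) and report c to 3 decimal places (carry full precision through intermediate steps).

Write 932 = (1 + δ)μ, so δ = 932/734.375 − 1 = 0.2691064…
Then the exponent is δ²μ/(2 + δ) = (932 − μ)² / (μ·(2 + δ)) = 23.437486.

23.437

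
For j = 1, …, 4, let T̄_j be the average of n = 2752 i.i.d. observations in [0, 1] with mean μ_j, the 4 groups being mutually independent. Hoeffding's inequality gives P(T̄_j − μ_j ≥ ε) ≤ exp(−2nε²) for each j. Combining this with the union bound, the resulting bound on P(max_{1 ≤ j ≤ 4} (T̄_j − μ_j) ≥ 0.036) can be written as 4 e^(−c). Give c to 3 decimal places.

7.133

Union bound over the 4 events: P(max_{1 ≤ j ≤ 4} (T̄_j − μ_j) ≥ 0.036) ≤ 4·exp(−2nε²) = 4 exp(−2·2752·0.036²).
So c = 2·2752·0.036² = 7.1332.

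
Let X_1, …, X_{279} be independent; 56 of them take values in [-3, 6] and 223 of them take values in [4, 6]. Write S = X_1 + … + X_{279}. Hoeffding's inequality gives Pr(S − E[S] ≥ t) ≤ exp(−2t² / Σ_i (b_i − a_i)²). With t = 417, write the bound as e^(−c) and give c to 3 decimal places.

64.071

Σ(b_i − a_i)² = 56·9² + 223·2² = 5428.
c = 2t² / 5428 = 2·417² / 5428 = 64.0711.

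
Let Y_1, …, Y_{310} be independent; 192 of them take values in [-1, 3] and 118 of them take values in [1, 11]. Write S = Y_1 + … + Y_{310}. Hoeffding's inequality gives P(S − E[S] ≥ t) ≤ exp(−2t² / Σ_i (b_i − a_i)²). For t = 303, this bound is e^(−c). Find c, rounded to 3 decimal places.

Σ(b_i − a_i)² = 192·4² + 118·10² = 14872.
c = 2t² / 14872 = 2·303² / 14872 = 12.3466.

12.347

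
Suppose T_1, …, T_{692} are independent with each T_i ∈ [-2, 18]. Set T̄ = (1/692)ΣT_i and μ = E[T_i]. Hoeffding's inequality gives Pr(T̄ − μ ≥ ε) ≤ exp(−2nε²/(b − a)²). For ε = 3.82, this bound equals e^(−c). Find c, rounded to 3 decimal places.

50.490

c = 2nε²/(b − a)² = 2·692·3.82² / 20² = 50.4897.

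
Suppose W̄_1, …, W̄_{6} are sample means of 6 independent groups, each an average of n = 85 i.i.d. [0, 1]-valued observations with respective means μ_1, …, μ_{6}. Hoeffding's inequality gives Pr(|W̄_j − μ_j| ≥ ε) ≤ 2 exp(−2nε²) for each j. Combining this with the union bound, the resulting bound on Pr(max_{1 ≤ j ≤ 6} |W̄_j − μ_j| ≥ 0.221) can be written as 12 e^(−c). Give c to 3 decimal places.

Union bound over the 6 events: Pr(max_{1 ≤ j ≤ 6} |W̄_j − μ_j| ≥ 0.221) ≤ 6·2·exp(−2nε²) = 12 exp(−2·85·0.221²).
So c = 2·85·0.221² = 8.3030.

8.303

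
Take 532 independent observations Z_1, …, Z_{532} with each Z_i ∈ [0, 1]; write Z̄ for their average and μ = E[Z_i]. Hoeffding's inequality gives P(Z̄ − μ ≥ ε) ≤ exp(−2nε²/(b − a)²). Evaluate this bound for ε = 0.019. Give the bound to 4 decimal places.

Exponent: 2nε²/(b − a)² = 2·532·0.019² / 1² = 0.38410.
Bound = exp(−0.38410) = 0.68106.

0.6811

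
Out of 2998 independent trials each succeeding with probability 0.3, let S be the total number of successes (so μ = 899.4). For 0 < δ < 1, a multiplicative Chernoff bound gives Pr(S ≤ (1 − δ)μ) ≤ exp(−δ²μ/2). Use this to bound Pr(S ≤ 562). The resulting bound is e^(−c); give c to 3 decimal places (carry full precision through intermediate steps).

63.286

Write 562 = (1 − δ)μ, so δ = 1 − 562/899.4 = 0.375139…
Then the exponent is δ²μ/2 = (μ − 562)²/(2μ) = 63.285946.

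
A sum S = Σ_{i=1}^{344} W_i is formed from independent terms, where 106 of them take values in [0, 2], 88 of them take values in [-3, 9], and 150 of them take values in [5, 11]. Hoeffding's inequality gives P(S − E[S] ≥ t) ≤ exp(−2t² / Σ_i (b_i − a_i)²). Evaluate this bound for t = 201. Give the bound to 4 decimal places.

Σ(b_i − a_i)² = 106·2² + 88·12² + 150·6² = 18496.
Exponent = 2·201² / 18496 = 4.36862.
Bound = exp(−4.36862) = 0.01267.

0.0127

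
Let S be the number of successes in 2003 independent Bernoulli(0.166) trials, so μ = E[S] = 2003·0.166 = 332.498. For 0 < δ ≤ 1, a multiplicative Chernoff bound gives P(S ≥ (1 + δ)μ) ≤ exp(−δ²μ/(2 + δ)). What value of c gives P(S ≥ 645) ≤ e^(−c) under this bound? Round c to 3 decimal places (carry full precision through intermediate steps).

Write 645 = (1 + δ)μ, so δ = 645/332.498 − 1 = 0.9398613…
Then the exponent is δ²μ/(2 + δ) = (645 − μ)² / (μ·(2 + δ)) = 99.905575.

99.906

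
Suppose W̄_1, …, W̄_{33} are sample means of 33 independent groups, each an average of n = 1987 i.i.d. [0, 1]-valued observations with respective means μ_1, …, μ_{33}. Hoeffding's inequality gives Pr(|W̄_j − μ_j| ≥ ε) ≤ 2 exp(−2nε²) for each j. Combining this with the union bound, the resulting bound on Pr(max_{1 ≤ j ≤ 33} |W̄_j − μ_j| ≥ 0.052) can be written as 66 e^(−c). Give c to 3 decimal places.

Union bound over the 33 events: Pr(max_{1 ≤ j ≤ 33} |W̄_j − μ_j| ≥ 0.052) ≤ 33·2·exp(−2nε²) = 66 exp(−2·1987·0.052²).
So c = 2·1987·0.052² = 10.7457.

10.746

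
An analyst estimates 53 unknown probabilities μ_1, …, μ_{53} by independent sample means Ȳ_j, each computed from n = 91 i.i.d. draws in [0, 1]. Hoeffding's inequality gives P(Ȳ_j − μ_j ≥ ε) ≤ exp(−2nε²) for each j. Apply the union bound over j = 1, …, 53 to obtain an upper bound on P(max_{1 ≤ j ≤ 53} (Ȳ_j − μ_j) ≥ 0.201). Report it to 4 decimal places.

Per-experiment Hoeffding bound: exp(−2·91·0.201²) = exp(−7.35298) = 0.00064068.
Union bound over 53 events: 53·0.00064068 = 0.03396.

0.0340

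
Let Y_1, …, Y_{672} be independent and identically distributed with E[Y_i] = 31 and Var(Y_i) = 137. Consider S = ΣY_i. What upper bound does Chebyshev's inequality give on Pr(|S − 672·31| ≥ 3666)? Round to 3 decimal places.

0.007

Var(S) = n·Var(Y_i) = 672·137 = 92064.
Chebyshev: Pr(|S − 672·31| ≥ 3666) ≤ Var(S)/3666² = 92064/13439556 = 0.0069.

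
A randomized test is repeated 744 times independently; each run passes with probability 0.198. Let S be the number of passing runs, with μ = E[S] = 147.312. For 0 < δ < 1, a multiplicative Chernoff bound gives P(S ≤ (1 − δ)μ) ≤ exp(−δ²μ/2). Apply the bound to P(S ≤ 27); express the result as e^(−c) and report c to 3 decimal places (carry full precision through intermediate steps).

49.130

Write 27 = (1 − δ)μ, so δ = 1 − 27/147.312 = 0.8167155…
Then the exponent is δ²μ/2 = (μ − 27)²/(2μ) = 49.130340.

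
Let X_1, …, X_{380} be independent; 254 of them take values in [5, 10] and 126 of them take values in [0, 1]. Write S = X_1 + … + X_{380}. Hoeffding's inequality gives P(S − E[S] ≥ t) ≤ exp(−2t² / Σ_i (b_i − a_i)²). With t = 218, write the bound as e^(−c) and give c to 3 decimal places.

Σ(b_i − a_i)² = 254·5² + 126·1² = 6476.
c = 2t² / 6476 = 2·218² / 6476 = 14.6770.

14.677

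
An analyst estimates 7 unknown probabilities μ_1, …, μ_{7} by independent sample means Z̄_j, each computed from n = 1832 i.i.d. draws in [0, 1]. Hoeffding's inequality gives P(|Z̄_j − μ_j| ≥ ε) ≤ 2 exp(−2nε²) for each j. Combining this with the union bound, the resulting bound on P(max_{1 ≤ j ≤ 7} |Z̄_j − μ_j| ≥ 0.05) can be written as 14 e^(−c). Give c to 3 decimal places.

Union bound over the 7 events: P(max_{1 ≤ j ≤ 7} |Z̄_j − μ_j| ≥ 0.05) ≤ 7·2·exp(−2nε²) = 14 exp(−2·1832·0.05²).
So c = 2·1832·0.05² = 9.1600.

9.160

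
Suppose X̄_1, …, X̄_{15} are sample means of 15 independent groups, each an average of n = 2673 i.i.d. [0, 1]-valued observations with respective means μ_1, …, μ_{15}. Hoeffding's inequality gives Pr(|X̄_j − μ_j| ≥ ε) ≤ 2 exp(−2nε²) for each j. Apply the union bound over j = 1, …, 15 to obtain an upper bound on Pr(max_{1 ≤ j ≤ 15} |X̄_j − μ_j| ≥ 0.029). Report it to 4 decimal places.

0.3346

Per-experiment Hoeffding bound: 2·exp(−2·2673·0.029²) = 2·exp(−4.49599) = 0.022307.
Union bound over 15 events: 15·0.022307 = 0.33461.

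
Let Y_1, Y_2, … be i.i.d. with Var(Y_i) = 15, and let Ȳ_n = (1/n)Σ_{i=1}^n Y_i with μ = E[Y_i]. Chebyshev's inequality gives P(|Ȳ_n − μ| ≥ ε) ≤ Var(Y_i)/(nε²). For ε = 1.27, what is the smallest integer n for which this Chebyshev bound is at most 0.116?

81

Require 15/(n·1.27²) ≤ 0.116, i.e. n ≥ 15/(0.116·1.27²) = 80.173.
The smallest integer n is 81.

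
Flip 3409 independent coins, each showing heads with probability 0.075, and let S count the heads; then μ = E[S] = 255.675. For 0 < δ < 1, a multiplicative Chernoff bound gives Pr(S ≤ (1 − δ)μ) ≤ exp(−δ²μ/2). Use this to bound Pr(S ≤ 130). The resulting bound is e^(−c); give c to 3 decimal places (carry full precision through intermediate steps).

Write 130 = (1 − δ)μ, so δ = 1 − 130/255.675 = 0.491542…
Then the exponent is δ²μ/2 = (μ − 130)²/(2μ) = 30.887270.

30.887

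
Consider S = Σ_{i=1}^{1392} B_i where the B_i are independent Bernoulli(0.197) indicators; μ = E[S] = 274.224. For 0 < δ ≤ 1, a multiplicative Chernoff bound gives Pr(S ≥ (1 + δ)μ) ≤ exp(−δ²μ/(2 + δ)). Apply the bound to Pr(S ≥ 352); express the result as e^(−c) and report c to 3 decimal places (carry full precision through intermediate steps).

9.660

Write 352 = (1 + δ)μ, so δ = 352/274.224 − 1 = 0.2836221…
Then the exponent is δ²μ/(2 + δ) = (352 − μ)² / (μ·(2 + δ)) = 9.659652.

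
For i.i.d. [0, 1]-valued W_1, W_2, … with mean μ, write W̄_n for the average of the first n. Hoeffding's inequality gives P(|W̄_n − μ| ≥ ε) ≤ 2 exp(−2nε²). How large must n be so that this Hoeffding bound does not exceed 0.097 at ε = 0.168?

54

Require 2·exp(−2nε²) ≤ 0.097, i.e. 2nε² ≥ ln(2/0.097) = 3.026191.
So n ≥ 3.026191 / (2·0.168²) = 53.610.
The smallest integer n is 54.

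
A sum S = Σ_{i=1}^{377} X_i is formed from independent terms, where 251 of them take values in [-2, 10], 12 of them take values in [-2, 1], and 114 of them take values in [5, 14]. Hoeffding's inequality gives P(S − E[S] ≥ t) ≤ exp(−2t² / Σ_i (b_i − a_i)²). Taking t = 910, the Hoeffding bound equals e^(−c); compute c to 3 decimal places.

Σ(b_i − a_i)² = 251·12² + 12·3² + 114·9² = 45486.
c = 2t² / 45486 = 2·910² / 45486 = 36.4112.

36.411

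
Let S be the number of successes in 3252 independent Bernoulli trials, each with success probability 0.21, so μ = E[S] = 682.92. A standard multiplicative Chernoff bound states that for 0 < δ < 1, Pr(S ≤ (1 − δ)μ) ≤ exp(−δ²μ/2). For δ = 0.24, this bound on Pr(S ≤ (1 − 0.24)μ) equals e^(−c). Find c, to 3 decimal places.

19.668

c = δ²μ/2 = 0.24²·682.92/2 = 19.6681.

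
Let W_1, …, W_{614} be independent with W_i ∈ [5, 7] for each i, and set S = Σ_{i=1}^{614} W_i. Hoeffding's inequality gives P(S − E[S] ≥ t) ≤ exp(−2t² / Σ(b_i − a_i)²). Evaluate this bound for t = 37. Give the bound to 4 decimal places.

Σ(b_i − a_i)² = 614·(2)² = 2456.
Exponent = 2·37²/2456 = 1.1148.
Bound = exp(−1.1148) = 0.32797.

0.3280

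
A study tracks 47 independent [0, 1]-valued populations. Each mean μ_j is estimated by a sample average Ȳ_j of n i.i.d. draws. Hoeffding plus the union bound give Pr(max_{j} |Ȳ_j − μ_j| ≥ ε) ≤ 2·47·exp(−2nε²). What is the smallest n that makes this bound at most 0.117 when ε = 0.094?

379

Need 2·47·exp(−2nε²) ≤ 0.117, i.e. exp(−2nε²) ≤ 0.117/94.
So 2nε² ≥ ln(94/0.117) = 6.688876.
Hence n ≥ 6.688876/(2·0.094²) = 378.501.
The smallest integer n is 379.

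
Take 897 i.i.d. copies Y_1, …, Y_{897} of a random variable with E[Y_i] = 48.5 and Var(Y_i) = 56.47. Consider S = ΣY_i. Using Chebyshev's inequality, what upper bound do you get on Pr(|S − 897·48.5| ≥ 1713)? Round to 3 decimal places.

Var(S) = n·Var(Y_i) = 897·56.47 = 50653.59.
Chebyshev: Pr(|S − 897·48.5| ≥ 1713) ≤ Var(S)/1713² = 50653.59/2934369 = 0.0173.

0.017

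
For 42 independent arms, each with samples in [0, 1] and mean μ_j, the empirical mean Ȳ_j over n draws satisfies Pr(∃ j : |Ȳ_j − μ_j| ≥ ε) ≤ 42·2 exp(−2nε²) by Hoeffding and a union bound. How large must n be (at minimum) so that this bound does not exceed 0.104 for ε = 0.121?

Need 2·42·exp(−2nε²) ≤ 0.104, i.e. exp(−2nε²) ≤ 0.104/84.
So 2nε² ≥ ln(84/0.104) = 6.694181.
Hence n ≥ 6.694181/(2·0.121²) = 228.611.
The smallest integer n is 229.

229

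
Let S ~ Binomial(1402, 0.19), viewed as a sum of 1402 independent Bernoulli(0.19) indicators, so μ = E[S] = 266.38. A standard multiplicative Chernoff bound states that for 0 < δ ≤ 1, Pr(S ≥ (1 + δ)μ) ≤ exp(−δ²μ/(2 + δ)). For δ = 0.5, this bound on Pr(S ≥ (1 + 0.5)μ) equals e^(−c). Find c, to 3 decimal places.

26.638

c = δ²μ/(2 + δ) = 0.5²·266.38/(2 + 0.5) = 26.6380.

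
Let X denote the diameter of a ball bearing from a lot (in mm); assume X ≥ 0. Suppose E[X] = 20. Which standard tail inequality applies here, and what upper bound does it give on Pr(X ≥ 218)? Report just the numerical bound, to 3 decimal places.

Only the mean of a non-negative variable is known, so Markov's inequality is the applicable tail bound.
Markov's inequality: for a non-negative random variable, Pr(X ≥ a) ≤ E[X]/a.
Here E[X] = 20 and a = 218, so the bound is 20/218 = 0.0917.

0.092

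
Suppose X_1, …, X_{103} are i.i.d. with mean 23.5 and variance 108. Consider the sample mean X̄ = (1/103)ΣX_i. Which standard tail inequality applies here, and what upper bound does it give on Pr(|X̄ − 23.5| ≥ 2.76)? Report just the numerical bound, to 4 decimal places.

0.1376

With mean and variance of each term known, Chebyshev's inequality bounds the deviation of the sum (or sample mean).
Var(X̄) = Var(X_i)/n = 108/103 = 1.0485.
Chebyshev: Pr(|X̄ − 23.5| ≥ 2.76) ≤ Var(X̄)/(2.76)² = 108/(103·2.76²) = 0.1376.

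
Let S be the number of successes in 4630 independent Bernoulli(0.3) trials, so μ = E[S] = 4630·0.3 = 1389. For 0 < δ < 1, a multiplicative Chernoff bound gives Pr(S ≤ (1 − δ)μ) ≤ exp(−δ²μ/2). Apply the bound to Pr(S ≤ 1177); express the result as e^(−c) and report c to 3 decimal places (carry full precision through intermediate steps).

Write 1177 = (1 − δ)μ, so δ = 1 − 1177/1389 = 0.1526278…
Then the exponent is δ²μ/2 = (μ − 1177)²/(2μ) = 16.178546.

16.179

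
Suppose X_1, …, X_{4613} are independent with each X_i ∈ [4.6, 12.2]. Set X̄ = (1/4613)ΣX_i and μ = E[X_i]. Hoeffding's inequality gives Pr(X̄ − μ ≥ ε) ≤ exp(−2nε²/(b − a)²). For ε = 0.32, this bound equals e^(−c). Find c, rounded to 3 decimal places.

16.356

c = 2nε²/(b − a)² = 2·4613·0.32² / 7.6² = 16.3563.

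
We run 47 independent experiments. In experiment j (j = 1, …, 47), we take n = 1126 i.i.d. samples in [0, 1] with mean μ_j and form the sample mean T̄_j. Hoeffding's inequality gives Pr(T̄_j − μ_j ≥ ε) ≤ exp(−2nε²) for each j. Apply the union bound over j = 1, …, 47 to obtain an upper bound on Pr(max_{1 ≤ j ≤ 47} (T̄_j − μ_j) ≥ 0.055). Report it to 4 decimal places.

Per-experiment Hoeffding bound: exp(−2·1126·0.055²) = exp(−6.81230) = 0.0011002.
Union bound over 47 events: 47·0.0011002 = 0.05171.

0.0517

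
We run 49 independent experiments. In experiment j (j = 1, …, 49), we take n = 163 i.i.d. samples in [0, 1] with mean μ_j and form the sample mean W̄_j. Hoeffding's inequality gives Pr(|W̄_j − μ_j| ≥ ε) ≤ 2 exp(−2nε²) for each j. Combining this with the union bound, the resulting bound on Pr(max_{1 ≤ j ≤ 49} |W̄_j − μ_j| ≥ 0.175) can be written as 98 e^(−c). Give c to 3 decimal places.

Union bound over the 49 events: Pr(max_{1 ≤ j ≤ 49} |W̄_j − μ_j| ≥ 0.175) ≤ 49·2·exp(−2nε²) = 98 exp(−2·163·0.175²).
So c = 2·163·0.175² = 9.9838.

9.984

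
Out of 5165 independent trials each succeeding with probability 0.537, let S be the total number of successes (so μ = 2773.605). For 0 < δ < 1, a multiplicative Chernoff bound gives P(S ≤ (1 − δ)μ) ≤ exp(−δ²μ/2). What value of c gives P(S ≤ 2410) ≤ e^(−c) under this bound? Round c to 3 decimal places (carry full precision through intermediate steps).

23.833

Write 2410 = (1 − δ)μ, so δ = 1 − 2410/2773.605 = 0.1310947…
Then the exponent is δ²μ/2 = (μ − 2410)²/(2μ) = 23.833350.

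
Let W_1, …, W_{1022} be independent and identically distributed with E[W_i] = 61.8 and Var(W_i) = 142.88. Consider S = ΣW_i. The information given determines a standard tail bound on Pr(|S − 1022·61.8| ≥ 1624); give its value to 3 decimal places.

With mean and variance of each term known, Chebyshev's inequality bounds the deviation of the sum (or sample mean).
Var(S) = n·Var(W_i) = 1022·142.88 = 146023.36.
Chebyshev: Pr(|S − 1022·61.8| ≥ 1624) ≤ Var(S)/1624² = 146023.36/2637376 = 0.0554.

0.055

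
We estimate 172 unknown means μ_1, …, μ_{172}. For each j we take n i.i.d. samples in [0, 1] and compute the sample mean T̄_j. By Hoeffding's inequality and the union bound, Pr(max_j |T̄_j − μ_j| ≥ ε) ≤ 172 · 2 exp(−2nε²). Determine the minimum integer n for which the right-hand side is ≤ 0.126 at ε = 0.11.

327

Need 2·172·exp(−2nε²) ≤ 0.126, i.e. exp(−2nε²) ≤ 0.126/344.
So 2nε² ≥ ln(344/0.126) = 7.912115.
Hence n ≥ 7.912115/(2·0.11²) = 326.947.
The smallest integer n is 327.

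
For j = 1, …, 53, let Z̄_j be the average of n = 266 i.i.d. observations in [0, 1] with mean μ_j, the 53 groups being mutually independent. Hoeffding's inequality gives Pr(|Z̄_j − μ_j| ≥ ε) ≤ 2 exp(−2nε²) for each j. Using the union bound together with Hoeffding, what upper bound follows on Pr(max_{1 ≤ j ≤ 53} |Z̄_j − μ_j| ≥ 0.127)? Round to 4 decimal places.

0.0199

Per-experiment Hoeffding bound: 2·exp(−2·266·0.127²) = 2·exp(−8.58063) = 0.00037541.
Union bound over 53 events: 53·0.00037541 = 0.01990.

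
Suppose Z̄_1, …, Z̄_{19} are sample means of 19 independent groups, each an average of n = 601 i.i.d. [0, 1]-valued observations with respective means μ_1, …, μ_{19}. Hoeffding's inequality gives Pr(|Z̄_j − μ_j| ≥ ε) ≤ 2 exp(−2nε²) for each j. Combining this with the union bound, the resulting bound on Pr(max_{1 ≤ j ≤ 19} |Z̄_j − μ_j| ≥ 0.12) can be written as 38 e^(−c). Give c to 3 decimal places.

17.309

Union bound over the 19 events: Pr(max_{1 ≤ j ≤ 19} |Z̄_j − μ_j| ≥ 0.12) ≤ 19·2·exp(−2nε²) = 38 exp(−2·601·0.12²).
So c = 2·601·0.12² = 17.3088.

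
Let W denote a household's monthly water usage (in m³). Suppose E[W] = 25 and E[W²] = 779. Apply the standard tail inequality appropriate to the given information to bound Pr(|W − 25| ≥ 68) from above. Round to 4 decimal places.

The first two moments determine the variance, so Chebyshev's inequality is the sharpest standard bound available.
Var(W) = E[W²] − (E[W])² = 779 − 625 = 154.
Chebyshev's inequality: Pr(|W − μ| ≥ t) ≤ Var(W)/t² = 154/4624 = 0.0333.

0.0333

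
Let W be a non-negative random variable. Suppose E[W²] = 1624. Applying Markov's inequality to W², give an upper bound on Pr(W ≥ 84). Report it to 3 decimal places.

Since W ≥ 0, the event {W ≥ 84} is the same as {W² ≥ 7056}.
Markov's inequality applied to W² gives Pr(W² ≥ 7056) ≤ E[W²]/7056 = 1624/7056 = 0.2302.

0.230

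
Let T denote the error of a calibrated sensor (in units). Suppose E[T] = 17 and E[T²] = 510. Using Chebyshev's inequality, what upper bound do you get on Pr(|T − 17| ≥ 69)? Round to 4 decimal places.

Var(T) = E[T²] − (E[T])² = 510 − 289 = 221.
Chebyshev's inequality: Pr(|T − μ| ≥ t) ≤ Var(T)/t² = 221/4761 = 0.0464.

0.0464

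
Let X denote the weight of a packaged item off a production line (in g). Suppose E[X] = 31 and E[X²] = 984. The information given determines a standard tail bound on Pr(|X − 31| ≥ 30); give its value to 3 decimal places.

0.026

The first two moments determine the variance, so Chebyshev's inequality is the sharpest standard bound available.
Var(X) = E[X²] − (E[X])² = 984 − 961 = 23.
Chebyshev's inequality: Pr(|X − μ| ≥ t) ≤ Var(X)/t² = 23/900 = 0.0256.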